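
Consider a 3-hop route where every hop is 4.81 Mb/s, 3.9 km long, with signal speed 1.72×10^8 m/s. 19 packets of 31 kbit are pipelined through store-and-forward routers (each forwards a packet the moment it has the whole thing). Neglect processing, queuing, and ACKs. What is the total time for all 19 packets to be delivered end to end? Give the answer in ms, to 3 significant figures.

Per-hop transmission t_tx = L/R = 31000/4810000 = 6.44491 ms.
Per-hop propagation t_prop = 3900/172000000 = 0.0226744 ms.
Pipeline fill: first packet needs 3·t_tx to clear all hops; remaining 18 packets each add one t_tx.
Total = (3+19-1)·t_tx + 3·t_prop = 21·6.44491 + 3·0.0226744 = 135 ms.

135 ms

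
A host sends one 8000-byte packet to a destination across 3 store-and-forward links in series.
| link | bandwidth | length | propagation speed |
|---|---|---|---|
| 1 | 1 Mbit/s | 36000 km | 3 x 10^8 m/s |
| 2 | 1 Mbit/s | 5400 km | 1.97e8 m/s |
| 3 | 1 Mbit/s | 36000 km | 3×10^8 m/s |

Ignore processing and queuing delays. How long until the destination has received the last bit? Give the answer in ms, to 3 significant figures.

459 ms

L = 8000 × 8 = 64000 bits.
Transmission delay per hop = L/R = 64000/1000000 = 64 ms; 3 hops → 192 ms.
Propagation delays (d/s per hop): 120, 27.4112, 120 ms; sum = 267.411 ms.
End-to-end = 459 ms.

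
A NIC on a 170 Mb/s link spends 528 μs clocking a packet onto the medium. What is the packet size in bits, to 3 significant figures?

89800 bits

L = R × t_tx = 170000000 b/s × 0.000528 s = 89760 bits.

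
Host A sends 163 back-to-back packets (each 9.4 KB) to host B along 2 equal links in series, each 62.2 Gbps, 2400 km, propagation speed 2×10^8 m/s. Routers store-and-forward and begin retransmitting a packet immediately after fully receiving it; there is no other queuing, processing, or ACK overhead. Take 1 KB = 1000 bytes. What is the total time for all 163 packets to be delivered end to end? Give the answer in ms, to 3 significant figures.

Per-hop transmission t_tx = L/R = 75200/62200000000 = 0.001209 ms.
Per-hop propagation t_prop = 2400000/200000000 = 12 ms.
Pipeline fill: first packet needs 2·t_tx to clear all hops; remaining 162 packets each add one t_tx.
Total = (2+163-1)·t_tx + 2·t_prop = 164·0.001209 + 2·12 = 24.2 ms.

24.2 ms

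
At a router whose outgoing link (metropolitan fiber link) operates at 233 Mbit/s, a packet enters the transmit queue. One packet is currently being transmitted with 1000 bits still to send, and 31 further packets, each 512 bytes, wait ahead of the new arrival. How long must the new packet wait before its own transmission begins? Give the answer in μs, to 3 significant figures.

Each queued packet: L/R = 4096/233000000 = 17.5794 μs.
31 queued → 544.961 μs.
Plus remaining 1000 bits of current packet: 4.29185 μs.
Queuing delay = 549 μs.

549 μs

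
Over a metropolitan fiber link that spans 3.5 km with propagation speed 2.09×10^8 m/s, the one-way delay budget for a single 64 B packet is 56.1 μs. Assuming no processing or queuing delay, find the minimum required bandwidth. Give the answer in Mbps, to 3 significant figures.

13.0 Mbps

L = 512 bits.
Propagation delay = 3500 / 209000000 = 16.7464 μs.
Transmission budget = 56.1 − 16.7464 = 39.3536 μs.
R ≥ L / t_tx = 512 bits / 3.93536e-05 s = 13.0 Mbps.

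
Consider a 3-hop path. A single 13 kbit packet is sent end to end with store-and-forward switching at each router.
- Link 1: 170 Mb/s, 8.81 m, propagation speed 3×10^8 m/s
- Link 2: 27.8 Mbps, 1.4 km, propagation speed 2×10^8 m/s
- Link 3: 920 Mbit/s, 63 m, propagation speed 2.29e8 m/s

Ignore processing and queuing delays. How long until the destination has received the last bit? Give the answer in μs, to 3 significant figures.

566 μs

L = 13000 bits.
Transmission delays (L/R per hop): 76.4706, 467.626, 14.1304 μs; sum = 558.227 μs.
Propagation delays (d/s per hop): 0.0293667, 7, 0.275109 μs; sum = 7.30448 μs.
End-to-end = 566 μs.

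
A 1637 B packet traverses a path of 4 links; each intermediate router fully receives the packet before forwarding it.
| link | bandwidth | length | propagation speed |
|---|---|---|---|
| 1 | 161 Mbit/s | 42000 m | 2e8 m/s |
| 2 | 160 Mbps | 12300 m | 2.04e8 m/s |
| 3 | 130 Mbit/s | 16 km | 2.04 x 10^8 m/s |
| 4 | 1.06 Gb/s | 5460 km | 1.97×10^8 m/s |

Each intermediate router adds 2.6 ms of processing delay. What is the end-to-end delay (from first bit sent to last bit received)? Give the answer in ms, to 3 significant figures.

L = 1637 × 8 = 13096 bits.
Transmission delays (L/R per hop): 0.0813416, 0.08185, 0.100738, 0.0123547 ms; sum = 0.276285 ms.
Propagation delays (d/s per hop): 0.21, 0.0602941, 0.0784314, 27.7157 ms; sum = 28.0645 ms.
Processing at 3 router(s): 3 × 2.6 ms = 7.8 ms.
End-to-end = 36.1 ms.

36.1 ms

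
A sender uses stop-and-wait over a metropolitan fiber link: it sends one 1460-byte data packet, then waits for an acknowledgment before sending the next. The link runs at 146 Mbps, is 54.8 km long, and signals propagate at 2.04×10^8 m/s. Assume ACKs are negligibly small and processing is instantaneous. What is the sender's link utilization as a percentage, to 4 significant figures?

t_tx = L/R = 11680/146000000 = 8e-05 s.
t_prop = 54800/204000000 = 0.000268627 s; RTT = 0.000537255 s.
Cycle = t_tx + RTT = 0.000617255 s.
Utilization = t_tx / cycle = 8e-05/0.000617255 = 12.96 %.

12.96 %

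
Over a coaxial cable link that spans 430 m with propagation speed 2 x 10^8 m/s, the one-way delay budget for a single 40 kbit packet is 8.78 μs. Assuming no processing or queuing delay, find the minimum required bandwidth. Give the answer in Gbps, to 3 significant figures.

Propagation delay = 430 / 200000000 = 2.15 μs.
Transmission budget = 8.78 − 2.15 = 6.63 μs.
R ≥ L / t_tx = 40000 bits / 6.63e-06 s = 6.03 Gbps.

6.03 Gbps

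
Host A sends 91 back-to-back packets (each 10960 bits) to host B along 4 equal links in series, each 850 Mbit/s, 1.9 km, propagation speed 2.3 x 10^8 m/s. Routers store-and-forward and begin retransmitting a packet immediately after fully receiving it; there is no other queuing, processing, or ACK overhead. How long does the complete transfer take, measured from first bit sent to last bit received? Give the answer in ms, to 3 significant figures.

1.25 ms

Per-hop transmission t_tx = L/R = 10960/850000000 = 0.0128941 ms.
Per-hop propagation t_prop = 1900/2.3e+08 = 0.00826087 ms.
Pipeline fill: first packet needs 4·t_tx to clear all hops; remaining 90 packets each add one t_tx.
Total = (4+91-1)·t_tx + 4·t_prop = 94·0.0128941 + 4·0.00826087 = 1.25 ms.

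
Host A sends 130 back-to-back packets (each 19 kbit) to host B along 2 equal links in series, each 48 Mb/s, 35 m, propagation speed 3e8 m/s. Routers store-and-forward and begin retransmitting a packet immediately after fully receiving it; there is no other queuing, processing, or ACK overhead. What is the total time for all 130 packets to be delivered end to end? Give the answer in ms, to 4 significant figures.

51.85 ms

Per-hop transmission t_tx = L/R = 19000/48000000 = 0.395833 ms.
Per-hop propagation t_prop = 35/300000000 = 0.000116667 ms.
Pipeline fill: first packet needs 2·t_tx to clear all hops; remaining 129 packets each add one t_tx.
Total = (2+130-1)·t_tx + 2·t_prop = 131·0.395833 + 2·0.000116667 = 51.85 ms.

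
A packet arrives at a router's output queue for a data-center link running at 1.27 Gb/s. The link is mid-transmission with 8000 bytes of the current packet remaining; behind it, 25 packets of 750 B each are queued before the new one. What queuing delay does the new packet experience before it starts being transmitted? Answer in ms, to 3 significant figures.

0.169 ms

Each queued packet: L/R = 6000/1270000000 = 0.00472441 ms.
25 queued → 0.11811 ms.
Plus remaining 64000 bits of current packet: 0.0503937 ms.
Queuing delay = 0.169 ms.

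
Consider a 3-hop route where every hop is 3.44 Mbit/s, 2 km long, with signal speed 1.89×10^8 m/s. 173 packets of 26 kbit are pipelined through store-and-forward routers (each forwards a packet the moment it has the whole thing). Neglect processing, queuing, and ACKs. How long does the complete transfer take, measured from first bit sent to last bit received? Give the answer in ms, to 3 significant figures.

1320 ms

Per-hop transmission t_tx = L/R = 26000/3440000 = 7.55814 ms.
Per-hop propagation t_prop = 2000/189000000 = 0.010582 ms.
Pipeline fill: first packet needs 3·t_tx to clear all hops; remaining 172 packets each add one t_tx.
Total = (3+173-1)·t_tx + 3·t_prop = 175·7.55814 + 3·0.010582 = 1320 ms.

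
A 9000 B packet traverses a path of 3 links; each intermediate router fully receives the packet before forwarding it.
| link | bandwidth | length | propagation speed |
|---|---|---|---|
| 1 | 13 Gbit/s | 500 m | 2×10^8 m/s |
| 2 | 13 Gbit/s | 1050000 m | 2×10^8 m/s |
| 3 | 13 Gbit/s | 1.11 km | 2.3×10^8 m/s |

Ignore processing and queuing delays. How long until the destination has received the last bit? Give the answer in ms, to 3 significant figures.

5.27 ms

L = 9000 × 8 = 72000 bits.
Transmission delay per hop = L/R = 72000/13000000000 = 0.00553846 ms; 3 hops → 0.0166154 ms.
Propagation delays (d/s per hop): 0.0025, 5.25, 0.00482609 ms; sum = 5.25733 ms.
End-to-end = 5.27 ms.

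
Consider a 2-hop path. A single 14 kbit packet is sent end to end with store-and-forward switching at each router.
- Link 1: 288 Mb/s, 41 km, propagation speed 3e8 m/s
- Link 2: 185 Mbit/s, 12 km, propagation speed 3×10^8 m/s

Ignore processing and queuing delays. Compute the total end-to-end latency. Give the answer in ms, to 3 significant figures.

L = 14000 bits.
Transmission delays (L/R per hop): 0.0486111, 0.0756757 ms; sum = 0.124287 ms.
Propagation delays (d/s per hop): 0.136667, 0.04 ms; sum = 0.176667 ms.
End-to-end = 0.301 ms.

0.301 ms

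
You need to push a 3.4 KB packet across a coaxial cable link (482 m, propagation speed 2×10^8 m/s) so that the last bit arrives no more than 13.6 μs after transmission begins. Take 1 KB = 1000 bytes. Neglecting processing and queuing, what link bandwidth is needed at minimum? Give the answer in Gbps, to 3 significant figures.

2.43 Gbps

L = 27200 bits.
Propagation delay = 482 / 200000000 = 2.41 μs.
Transmission budget = 13.6 − 2.41 = 11.19 μs.
R ≥ L / t_tx = 27200 bits / 1.119e-05 s = 2.43 Gbps.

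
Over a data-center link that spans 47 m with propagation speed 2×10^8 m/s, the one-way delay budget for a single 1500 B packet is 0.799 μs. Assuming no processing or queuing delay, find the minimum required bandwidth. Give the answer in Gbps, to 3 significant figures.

L = 12000 bits.
Propagation delay = 47 / 200000000 = 0.235 μs.
Transmission budget = 0.799 − 0.235 = 0.564 μs.
R ≥ L / t_tx = 12000 bits / 5.64e-07 s = 21.3 Gbps.

21.3 Gbps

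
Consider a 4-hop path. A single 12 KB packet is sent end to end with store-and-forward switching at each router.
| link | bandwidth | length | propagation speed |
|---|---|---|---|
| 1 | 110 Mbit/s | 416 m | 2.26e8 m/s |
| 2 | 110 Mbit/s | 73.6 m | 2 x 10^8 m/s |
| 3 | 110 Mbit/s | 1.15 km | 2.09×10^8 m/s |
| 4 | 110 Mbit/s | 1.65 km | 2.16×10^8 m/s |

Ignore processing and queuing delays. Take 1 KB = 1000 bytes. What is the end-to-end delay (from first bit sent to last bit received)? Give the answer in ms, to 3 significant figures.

3.51 ms

L = 96000 bits.
Transmission delay per hop = L/R = 96000/110000000 = 0.872727 ms; 4 hops → 3.49091 ms.
Propagation delays (d/s per hop): 0.00184071, 0.000368, 0.00550239, 0.00763889 ms; sum = 0.01535 ms.
End-to-end = 3.51 ms.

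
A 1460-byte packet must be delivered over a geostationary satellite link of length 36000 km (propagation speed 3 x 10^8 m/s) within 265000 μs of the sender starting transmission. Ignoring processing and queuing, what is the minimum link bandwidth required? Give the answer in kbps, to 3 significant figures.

80.6 kbps

L = 11680 bits.
Propagation delay = 36000000 / 300000000 = 120000 μs.
Transmission budget = 265000 − 120000 = 145000 μs.
R ≥ L / t_tx = 11680 bits / 0.145 s = 80.6 kbps.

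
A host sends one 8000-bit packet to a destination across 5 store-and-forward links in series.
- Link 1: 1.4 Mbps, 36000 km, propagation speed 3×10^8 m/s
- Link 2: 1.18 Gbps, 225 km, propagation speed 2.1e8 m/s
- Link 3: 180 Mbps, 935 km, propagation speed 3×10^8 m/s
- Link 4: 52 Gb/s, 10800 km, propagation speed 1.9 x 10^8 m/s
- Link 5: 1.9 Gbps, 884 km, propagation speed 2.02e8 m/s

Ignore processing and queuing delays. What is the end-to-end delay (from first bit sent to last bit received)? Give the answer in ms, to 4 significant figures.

Transmission delays (L/R per hop): 5.71429, 0.00677966, 0.0444444, 0.000153846, 0.00421053 ms; sum = 5.76987 ms.
Propagation delays (d/s per hop): 120, 1.07143, 3.11667, 56.8421, 4.37624 ms; sum = 185.406 ms.
End-to-end = 191.2 ms.

191.2 ms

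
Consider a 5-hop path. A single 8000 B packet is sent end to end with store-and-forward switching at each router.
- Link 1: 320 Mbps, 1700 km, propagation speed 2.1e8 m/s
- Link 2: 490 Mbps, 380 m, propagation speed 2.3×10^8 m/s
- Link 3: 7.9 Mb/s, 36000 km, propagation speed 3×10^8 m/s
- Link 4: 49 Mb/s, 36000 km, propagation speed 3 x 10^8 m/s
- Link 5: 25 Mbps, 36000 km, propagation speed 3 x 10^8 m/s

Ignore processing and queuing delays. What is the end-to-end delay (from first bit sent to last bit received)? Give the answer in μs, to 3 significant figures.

380000 μs

L = 8000 × 8 = 64000 bits.
Transmission delays (L/R per hop): 200, 130.612, 8101.27, 1306.12, 2560 μs; sum = 12298 μs.
Propagation delays (d/s per hop): 8095.24, 1.65217, 120000, 120000, 120000 μs; sum = 368097 μs.
End-to-end = 380000 μs.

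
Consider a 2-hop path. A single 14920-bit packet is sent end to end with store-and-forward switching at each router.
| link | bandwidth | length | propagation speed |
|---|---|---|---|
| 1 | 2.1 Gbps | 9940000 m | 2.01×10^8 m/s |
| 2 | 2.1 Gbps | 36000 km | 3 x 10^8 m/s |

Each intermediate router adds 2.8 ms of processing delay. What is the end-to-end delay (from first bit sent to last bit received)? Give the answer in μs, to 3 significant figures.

Transmission delay per hop = L/R = 14920/2100000000 = 7.10476 μs; 2 hops → 14.2095 μs.
Propagation delays (d/s per hop): 49452.7, 120000 μs; sum = 169453 μs.
Processing at 1 router(s): 1 × 2.8 ms = 2800 μs.
End-to-end = 172000 μs.

172000 μs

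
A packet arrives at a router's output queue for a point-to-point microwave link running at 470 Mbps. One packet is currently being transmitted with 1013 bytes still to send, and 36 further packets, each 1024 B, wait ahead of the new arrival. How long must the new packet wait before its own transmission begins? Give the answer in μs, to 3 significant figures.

645 μs

Each queued packet: L/R = 8192/470000000 = 17.4298 μs.
36 queued → 627.472 μs.
Plus remaining 8104 bits of current packet: 17.2426 μs.
Queuing delay = 645 μs.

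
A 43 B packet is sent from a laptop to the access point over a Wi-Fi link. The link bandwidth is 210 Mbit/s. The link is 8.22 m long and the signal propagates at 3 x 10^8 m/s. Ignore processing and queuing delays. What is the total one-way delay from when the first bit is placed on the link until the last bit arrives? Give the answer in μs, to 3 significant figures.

1.67 μs

L = 43 × 8 = 344 bits.
Transmission delay = L/R = 344 / 210000000 = 1.6381 μs.
Propagation delay = d/s = 8.22 m / 300000000 m/s = 0.0274 μs.
Total = 1.67 μs.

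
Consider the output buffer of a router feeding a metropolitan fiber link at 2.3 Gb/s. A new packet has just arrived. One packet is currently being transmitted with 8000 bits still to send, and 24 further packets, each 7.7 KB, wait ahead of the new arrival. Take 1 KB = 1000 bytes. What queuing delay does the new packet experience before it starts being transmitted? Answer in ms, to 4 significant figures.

Each queued packet: L/R = 61600/2300000000 = 0.0267826 ms.
24 queued → 0.642783 ms.
Plus remaining 8000 bits of current packet: 0.00347826 ms.
Queuing delay = 0.6463 ms.

0.6463 ms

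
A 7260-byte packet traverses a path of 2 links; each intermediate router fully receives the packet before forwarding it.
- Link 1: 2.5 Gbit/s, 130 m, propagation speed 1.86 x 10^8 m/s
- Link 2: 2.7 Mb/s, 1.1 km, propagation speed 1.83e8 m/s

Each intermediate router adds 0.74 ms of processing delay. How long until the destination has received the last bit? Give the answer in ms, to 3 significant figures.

22.3 ms

L = 7260 × 8 = 58080 bits.
Transmission delays (L/R per hop): 0.023232, 21.5111 ms; sum = 21.5343 ms.
Propagation delays (d/s per hop): 0.000698925, 0.00601093 ms; sum = 0.00670985 ms.
Processing at 1 router(s): 1 × 0.74 ms = 0.74 ms.
End-to-end = 22.3 ms.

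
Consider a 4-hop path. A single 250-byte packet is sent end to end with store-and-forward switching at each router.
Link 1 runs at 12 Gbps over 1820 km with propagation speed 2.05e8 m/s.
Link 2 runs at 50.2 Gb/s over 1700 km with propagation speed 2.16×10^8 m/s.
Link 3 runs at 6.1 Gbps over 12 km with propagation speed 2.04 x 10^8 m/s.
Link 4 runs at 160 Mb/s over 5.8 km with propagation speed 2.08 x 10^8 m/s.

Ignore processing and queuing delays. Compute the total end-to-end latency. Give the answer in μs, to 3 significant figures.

L = 250 × 8 = 2000 bits.
Transmission delays (L/R per hop): 0.166667, 0.0398406, 0.327869, 12.5 μs; sum = 13.0344 μs.
Propagation delays (d/s per hop): 8878.05, 7870.37, 58.8235, 27.8846 μs; sum = 16835.1 μs.
End-to-end = 16800 μs.

16800 μs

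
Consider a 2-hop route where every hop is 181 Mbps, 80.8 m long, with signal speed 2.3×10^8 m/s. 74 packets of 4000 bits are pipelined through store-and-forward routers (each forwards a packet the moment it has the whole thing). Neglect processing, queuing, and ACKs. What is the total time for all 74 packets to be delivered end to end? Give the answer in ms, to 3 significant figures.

1.66 ms

Per-hop transmission t_tx = L/R = 4000/181000000 = 0.0220994 ms.
Per-hop propagation t_prop = 80.8/2.3e+08 = 0.000351304 ms.
Pipeline fill: first packet needs 2·t_tx to clear all hops; remaining 73 packets each add one t_tx.
Total = (2+74-1)·t_tx + 2·t_prop = 75·0.0220994 + 2·0.000351304 = 1.66 ms.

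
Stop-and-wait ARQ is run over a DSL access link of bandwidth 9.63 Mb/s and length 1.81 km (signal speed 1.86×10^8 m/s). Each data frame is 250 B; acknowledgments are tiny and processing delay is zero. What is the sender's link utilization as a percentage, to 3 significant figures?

91.4 %

t_tx = L/R = 2000/9630000 = 0.000207684 s.
t_prop = 1810/186000000 = 9.73118e-06 s; RTT = 1.94624e-05 s.
Cycle = t_tx + RTT = 0.000227147 s.
Utilization = t_tx / cycle = 0.000207684/0.000227147 = 91.4 %.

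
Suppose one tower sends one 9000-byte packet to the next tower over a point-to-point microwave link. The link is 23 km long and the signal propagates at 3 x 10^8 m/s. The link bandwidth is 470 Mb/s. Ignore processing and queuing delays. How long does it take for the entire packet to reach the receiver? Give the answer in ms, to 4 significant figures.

L = 9000 × 8 = 72000 bits.
Transmission delay = L/R = 72000 / 470000000 = 0.153191 ms.
Propagation delay = d/s = 23000 m / 300000000 m/s = 0.0766667 ms.
Total = 0.2299 ms.

0.2299 ms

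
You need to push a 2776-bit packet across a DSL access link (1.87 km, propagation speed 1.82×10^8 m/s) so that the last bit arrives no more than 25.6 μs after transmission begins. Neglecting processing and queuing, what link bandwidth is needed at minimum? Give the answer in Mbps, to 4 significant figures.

Propagation delay = 1870 / 182000000 = 10.2747 μs.
Transmission budget = 25.6 − 10.2747 = 15.3253 μs.
R ≥ L / t_tx = 2776 bits / 1.53253e-05 s = 181.1 Mbps.

181.1 Mbps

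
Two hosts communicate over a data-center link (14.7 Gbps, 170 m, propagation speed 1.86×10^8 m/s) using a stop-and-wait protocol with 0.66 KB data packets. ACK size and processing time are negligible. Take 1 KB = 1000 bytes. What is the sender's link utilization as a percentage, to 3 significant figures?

16.4 %

t_tx = L/R = 5280/14700000000 = 3.59184e-07 s.
t_prop = 170/186000000 = 9.13978e-07 s; RTT = 1.82796e-06 s.
Cycle = t_tx + RTT = 2.18714e-06 s.
Utilization = t_tx / cycle = 3.59184e-07/2.18714e-06 = 16.4 %.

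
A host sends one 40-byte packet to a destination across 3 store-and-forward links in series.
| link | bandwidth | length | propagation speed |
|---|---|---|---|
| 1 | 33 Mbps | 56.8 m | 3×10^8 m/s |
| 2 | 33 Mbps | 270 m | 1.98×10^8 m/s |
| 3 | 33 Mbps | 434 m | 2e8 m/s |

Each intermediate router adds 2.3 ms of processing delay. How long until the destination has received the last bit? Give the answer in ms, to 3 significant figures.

4.63 ms

L = 40 × 8 = 320 bits.
Transmission delay per hop = L/R = 320/33000000 = 0.00969697 ms; 3 hops → 0.0290909 ms.
Propagation delays (d/s per hop): 0.000189333, 0.00136364, 0.00217 ms; sum = 0.00372297 ms.
Processing at 2 router(s): 2 × 2.3 ms = 4.6 ms.
End-to-end = 4.63 ms.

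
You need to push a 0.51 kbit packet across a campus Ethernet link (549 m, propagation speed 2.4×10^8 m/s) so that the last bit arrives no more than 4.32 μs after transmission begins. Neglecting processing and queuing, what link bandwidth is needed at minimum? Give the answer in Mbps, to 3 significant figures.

251 Mbps

Propagation delay = 549 / 240000000 = 2.2875 μs.
Transmission budget = 4.32 − 2.2875 = 2.0325 μs.
R ≥ L / t_tx = 510 bits / 2.0325e-06 s = 251 Mbps.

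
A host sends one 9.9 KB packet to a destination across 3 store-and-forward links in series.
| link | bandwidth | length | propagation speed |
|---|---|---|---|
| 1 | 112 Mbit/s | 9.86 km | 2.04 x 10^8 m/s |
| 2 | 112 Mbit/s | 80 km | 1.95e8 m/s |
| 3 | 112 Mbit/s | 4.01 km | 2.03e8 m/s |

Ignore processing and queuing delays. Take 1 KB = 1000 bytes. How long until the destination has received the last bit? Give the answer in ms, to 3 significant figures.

L = 79200 bits.
Transmission delay per hop = L/R = 79200/112000000 = 0.707143 ms; 3 hops → 2.12143 ms.
Propagation delays (d/s per hop): 0.0483333, 0.410256, 0.0197537 ms; sum = 0.478343 ms.
End-to-end = 2.60 ms.

2.60 ms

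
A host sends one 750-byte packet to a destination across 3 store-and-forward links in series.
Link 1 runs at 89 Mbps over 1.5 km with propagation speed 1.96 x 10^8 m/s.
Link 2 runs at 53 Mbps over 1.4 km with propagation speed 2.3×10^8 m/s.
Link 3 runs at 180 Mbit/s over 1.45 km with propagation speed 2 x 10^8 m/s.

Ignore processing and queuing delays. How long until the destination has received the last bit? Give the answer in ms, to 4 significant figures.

0.2349 ms

L = 750 × 8 = 6000 bits.
Transmission delays (L/R per hop): 0.0674157, 0.113208, 0.0333333 ms; sum = 0.213957 ms.
Propagation delays (d/s per hop): 0.00765306, 0.00608696, 0.00725 ms; sum = 0.02099 ms.
End-to-end = 0.2349 ms.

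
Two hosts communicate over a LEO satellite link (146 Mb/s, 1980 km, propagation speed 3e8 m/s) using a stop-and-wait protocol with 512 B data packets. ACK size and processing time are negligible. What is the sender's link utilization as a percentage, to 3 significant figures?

t_tx = L/R = 4096/146000000 = 2.80548e-05 s.
t_prop = 1980000/300000000 = 0.0066 s; RTT = 0.0132 s.
Cycle = t_tx + RTT = 0.0132281 s.
Utilization = t_tx / cycle = 2.80548e-05/0.0132281 = 0.212 %.

0.212 %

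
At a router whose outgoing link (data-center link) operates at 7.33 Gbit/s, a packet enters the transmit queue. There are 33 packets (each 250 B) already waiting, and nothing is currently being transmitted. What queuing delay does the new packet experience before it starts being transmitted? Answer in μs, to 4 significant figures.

Each queued packet: L/R = 2000/7330000000 = 0.272851 μs.
33 queued → 9.00409 μs.
Queuing delay = 9.004 μs.

9.004 μs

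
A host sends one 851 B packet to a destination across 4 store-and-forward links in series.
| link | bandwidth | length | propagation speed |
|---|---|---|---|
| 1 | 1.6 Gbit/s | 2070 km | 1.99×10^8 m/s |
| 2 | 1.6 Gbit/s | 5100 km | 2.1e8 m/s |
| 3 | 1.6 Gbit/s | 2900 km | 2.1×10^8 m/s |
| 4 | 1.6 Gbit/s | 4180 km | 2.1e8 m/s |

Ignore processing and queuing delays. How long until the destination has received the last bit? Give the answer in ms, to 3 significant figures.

68.4 ms

L = 851 × 8 = 6808 bits.
Transmission delay per hop = L/R = 6808/1600000000 = 0.004255 ms; 4 hops → 0.01702 ms.
Propagation delays (d/s per hop): 10.402, 24.2857, 13.8095, 19.9048 ms; sum = 68.402 ms.
End-to-end = 68.4 ms.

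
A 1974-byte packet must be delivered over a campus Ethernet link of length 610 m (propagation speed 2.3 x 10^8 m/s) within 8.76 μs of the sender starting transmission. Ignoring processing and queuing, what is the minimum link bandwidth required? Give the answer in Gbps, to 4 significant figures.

L = 15792 bits.
Propagation delay = 610 / 2.3e+08 = 2.65217 μs.
Transmission budget = 8.76 − 2.65217 = 6.10783 μs.
R ≥ L / t_tx = 15792 bits / 6.10783e-06 s = 2.586 Gbps.

2.586 Gbps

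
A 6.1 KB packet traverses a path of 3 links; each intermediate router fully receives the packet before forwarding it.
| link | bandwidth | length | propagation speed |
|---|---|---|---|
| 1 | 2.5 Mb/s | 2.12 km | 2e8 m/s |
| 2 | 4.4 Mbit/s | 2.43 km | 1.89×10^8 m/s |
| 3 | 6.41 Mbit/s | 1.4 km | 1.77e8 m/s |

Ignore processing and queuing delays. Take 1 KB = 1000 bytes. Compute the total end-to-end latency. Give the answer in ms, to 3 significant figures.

L = 48800 bits.
Transmission delays (L/R per hop): 19.52, 11.0909, 7.6131 ms; sum = 38.224 ms.
Propagation delays (d/s per hop): 0.0106, 0.0128571, 0.0079096 ms; sum = 0.0313667 ms.
End-to-end = 38.3 ms.

38.3 ms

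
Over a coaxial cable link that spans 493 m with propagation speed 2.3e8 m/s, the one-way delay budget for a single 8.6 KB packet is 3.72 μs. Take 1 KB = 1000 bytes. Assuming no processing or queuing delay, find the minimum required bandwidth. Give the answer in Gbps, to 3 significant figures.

43.6 Gbps

L = 68800 bits.
Propagation delay = 493 / 2.3e+08 = 2.14348 μs.
Transmission budget = 3.72 − 2.14348 = 1.57652 μs.
R ≥ L / t_tx = 68800 bits / 1.57652e-06 s = 43.6 Gbps.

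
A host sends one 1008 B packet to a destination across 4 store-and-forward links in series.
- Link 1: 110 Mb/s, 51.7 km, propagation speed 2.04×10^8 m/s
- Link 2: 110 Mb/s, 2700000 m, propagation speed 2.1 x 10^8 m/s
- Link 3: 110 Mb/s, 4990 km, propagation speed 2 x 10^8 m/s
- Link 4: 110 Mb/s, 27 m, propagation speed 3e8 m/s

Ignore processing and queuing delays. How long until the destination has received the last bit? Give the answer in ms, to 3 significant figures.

L = 1008 × 8 = 8064 bits.
Transmission delay per hop = L/R = 8064/110000000 = 0.0733091 ms; 4 hops → 0.293236 ms.
Propagation delays (d/s per hop): 0.253431, 12.8571, 24.95, 9e-05 ms; sum = 38.0607 ms.
End-to-end = 38.4 ms.

38.4 ms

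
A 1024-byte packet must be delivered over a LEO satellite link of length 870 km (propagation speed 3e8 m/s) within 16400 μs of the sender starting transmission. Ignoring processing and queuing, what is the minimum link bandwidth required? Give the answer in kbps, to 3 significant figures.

L = 8192 bits.
Propagation delay = 870000 / 300000000 = 2900 μs.
Transmission budget = 16400 − 2900 = 13500 μs.
R ≥ L / t_tx = 8192 bits / 0.0135 s = 607 kbps.

607 kbps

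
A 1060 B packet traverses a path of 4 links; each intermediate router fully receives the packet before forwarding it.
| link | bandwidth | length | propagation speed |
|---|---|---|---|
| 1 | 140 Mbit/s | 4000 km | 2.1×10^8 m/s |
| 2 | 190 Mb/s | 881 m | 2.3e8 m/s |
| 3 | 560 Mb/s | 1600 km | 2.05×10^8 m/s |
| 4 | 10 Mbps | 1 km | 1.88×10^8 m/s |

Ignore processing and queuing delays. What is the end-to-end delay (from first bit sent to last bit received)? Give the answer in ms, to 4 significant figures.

L = 1060 × 8 = 8480 bits.
Transmission delays (L/R per hop): 0.0605714, 0.0446316, 0.0151429, 0.848 ms; sum = 0.968346 ms.
Propagation delays (d/s per hop): 19.0476, 0.00383043, 7.80488, 0.00531915 ms; sum = 26.8616 ms.
End-to-end = 27.83 ms.

27.83 ms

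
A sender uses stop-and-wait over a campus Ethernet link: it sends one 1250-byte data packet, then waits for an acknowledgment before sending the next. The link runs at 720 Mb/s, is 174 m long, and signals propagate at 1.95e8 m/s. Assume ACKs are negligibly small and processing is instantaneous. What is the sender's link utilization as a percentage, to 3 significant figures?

t_tx = L/R = 10000/720000000 = 1.38889e-05 s.
t_prop = 174/195000000 = 8.92308e-07 s; RTT = 1.78462e-06 s.
Cycle = t_tx + RTT = 1.56735e-05 s.
Utilization = t_tx / cycle = 1.38889e-05/1.56735e-05 = 88.6 %.

88.6 %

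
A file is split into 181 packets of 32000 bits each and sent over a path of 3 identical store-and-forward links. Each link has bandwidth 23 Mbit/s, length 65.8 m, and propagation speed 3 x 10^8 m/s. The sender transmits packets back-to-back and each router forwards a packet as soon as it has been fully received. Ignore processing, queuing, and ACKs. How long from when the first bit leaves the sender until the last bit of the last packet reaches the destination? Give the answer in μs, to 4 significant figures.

Per-hop transmission t_tx = L/R = 32000/23000000 = 1391.3 μs.
Per-hop propagation t_prop = 65.8/300000000 = 0.219333 μs.
Pipeline fill: first packet needs 3·t_tx to clear all hops; remaining 180 packets each add one t_tx.
Total = (3+181-1)·t_tx + 3·t_prop = 183·1391.3 + 3·0.219333 = 254600 μs.

254600 μs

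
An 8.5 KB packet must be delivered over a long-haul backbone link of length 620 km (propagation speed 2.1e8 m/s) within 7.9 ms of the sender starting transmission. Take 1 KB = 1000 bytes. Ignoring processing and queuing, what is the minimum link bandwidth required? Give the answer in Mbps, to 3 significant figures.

L = 68000 bits.
Propagation delay = 620000 / 210000000 = 2.95238 ms.
Transmission budget = 7.9 − 2.95238 = 4.94762 ms.
R ≥ L / t_tx = 68000 bits / 0.00494762 s = 13.7 Mbps.

13.7 Mbps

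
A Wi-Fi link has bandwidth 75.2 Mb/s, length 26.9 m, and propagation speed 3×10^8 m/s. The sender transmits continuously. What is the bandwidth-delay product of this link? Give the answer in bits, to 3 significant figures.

Propagation delay = 26.9 / 300000000 = 8.96667e-08 s.
BDP = R × t_prop = 75200000 × 8.96667e-08 = 6.74293 bits.

6.74 bits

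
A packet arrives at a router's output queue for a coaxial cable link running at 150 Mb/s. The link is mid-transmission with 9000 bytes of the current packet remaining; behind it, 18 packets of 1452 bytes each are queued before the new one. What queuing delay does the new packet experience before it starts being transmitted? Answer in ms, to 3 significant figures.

1.87 ms

Each queued packet: L/R = 11616/150000000 = 0.07744 ms.
18 queued → 1.39392 ms.
Plus remaining 72000 bits of current packet: 0.48 ms.
Queuing delay = 1.87 ms.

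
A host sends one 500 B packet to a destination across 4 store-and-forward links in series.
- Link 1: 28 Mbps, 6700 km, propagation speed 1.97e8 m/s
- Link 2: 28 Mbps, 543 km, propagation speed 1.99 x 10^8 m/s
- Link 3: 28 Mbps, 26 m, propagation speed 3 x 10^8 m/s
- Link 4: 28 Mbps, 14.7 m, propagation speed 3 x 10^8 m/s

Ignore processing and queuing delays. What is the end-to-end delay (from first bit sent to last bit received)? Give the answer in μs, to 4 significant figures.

37310 μs

L = 500 × 8 = 4000 bits.
Transmission delay per hop = L/R = 4000/28000000 = 142.857 μs; 4 hops → 571.429 μs.
Propagation delays (d/s per hop): 34010.2, 2728.64, 0.0866667, 0.049 μs; sum = 36738.9 μs.
End-to-end = 37310 μs.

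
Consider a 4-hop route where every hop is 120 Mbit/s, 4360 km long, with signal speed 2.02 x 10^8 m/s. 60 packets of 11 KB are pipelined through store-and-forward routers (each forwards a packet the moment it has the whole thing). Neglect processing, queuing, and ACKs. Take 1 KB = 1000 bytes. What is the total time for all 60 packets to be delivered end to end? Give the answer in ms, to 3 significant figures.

Per-hop transmission t_tx = L/R = 88000/120000000 = 0.733333 ms.
Per-hop propagation t_prop = 4360000/202000000 = 21.5842 ms.
Pipeline fill: first packet needs 4·t_tx to clear all hops; remaining 59 packets each add one t_tx.
Total = (4+60-1)·t_tx + 4·t_prop = 63·0.733333 + 4·21.5842 = 133 ms.

133 ms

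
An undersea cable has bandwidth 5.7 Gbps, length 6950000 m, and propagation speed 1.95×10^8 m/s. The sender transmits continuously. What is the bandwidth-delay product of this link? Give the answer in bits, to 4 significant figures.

203200000 bits

Propagation delay = 6950000 / 195000000 = 0.035641 s.
BDP = R × t_prop = 5700000000 × 0.035641 = 203154000 bits.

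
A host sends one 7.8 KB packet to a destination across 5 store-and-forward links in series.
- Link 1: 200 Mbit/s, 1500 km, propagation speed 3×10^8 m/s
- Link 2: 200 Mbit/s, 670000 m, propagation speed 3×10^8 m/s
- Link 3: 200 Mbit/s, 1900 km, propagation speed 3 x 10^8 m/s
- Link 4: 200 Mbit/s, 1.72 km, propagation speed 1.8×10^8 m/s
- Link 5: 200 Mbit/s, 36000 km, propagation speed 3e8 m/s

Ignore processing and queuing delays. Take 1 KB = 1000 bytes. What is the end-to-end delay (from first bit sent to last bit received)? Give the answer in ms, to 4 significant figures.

135.1 ms

L = 62400 bits.
Transmission delay per hop = L/R = 62400/200000000 = 0.312 ms; 5 hops → 1.56 ms.
Propagation delays (d/s per hop): 5, 2.23333, 6.33333, 0.00955556, 120 ms; sum = 133.576 ms.
End-to-end = 135.1 ms.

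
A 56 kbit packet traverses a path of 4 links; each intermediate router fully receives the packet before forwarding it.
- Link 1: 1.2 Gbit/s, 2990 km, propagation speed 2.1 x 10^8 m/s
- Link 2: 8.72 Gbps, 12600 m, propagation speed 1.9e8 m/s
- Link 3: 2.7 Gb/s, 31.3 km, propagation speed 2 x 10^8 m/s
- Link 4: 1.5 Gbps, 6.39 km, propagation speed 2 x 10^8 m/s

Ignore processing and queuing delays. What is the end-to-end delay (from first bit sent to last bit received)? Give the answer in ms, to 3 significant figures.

L = 56000 bits.
Transmission delays (L/R per hop): 0.0466667, 0.00642202, 0.0207407, 0.0373333 ms; sum = 0.111163 ms.
Propagation delays (d/s per hop): 14.2381, 0.0663158, 0.1565, 0.03195 ms; sum = 14.4929 ms.
End-to-end = 14.6 ms.

14.6 ms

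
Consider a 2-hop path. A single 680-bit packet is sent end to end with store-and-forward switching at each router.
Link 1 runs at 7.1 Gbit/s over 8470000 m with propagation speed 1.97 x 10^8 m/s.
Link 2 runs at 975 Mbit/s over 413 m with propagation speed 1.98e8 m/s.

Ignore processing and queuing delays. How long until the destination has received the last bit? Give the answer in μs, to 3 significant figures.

Transmission delays (L/R per hop): 0.0957746, 0.697436 μs; sum = 0.793211 μs.
Propagation delays (d/s per hop): 42994.9, 2.08586 μs; sum = 42997 μs.
End-to-end = 43000 μs.

43000 μs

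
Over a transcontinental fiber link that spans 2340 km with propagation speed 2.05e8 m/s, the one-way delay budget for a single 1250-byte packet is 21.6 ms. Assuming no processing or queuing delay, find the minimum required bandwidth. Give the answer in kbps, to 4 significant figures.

L = 10000 bits.
Propagation delay = 2340000 / 2.05e+08 = 11.4146 ms.
Transmission budget = 21.6 − 11.4146 = 10.1854 ms.
R ≥ L / t_tx = 10000 bits / 0.0101854 s = 981.8 kbps.

981.8 kbps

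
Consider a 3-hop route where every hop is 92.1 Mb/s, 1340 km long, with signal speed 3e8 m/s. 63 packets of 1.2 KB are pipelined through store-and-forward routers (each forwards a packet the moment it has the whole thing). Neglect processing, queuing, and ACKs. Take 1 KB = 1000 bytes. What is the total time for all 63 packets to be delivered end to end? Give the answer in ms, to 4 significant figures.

20.18 ms

Per-hop transmission t_tx = L/R = 9600/92100000 = 0.104235 ms.
Per-hop propagation t_prop = 1340000/300000000 = 4.46667 ms.
Pipeline fill: first packet needs 3·t_tx to clear all hops; remaining 62 packets each add one t_tx.
Total = (3+63-1)·t_tx + 3·t_prop = 65·0.104235 + 3·4.46667 = 20.18 ms.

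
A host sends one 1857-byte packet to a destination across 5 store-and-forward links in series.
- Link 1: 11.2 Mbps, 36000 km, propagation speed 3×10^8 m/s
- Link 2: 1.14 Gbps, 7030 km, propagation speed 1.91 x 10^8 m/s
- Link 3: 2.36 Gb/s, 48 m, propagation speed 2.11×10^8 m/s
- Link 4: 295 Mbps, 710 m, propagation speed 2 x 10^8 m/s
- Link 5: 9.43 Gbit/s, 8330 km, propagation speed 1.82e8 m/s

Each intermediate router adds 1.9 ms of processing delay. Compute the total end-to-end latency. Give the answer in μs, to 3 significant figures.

212000 μs

L = 1857 × 8 = 14856 bits.
Transmission delays (L/R per hop): 1326.43, 13.0316, 6.29492, 50.3593, 1.5754 μs; sum = 1397.69 μs.
Propagation delays (d/s per hop): 120000, 36806.3, 0.227488, 3.55, 45769.2 μs; sum = 202579 μs.
Processing at 4 router(s): 4 × 1.9 ms = 7600 μs.
End-to-end = 212000 μs.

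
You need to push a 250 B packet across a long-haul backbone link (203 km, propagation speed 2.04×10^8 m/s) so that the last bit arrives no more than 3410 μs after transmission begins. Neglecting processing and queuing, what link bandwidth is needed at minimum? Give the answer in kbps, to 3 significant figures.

L = 2000 bits.
Propagation delay = 203000 / 204000000 = 995.098 μs.
Transmission budget = 3410 − 995.098 = 2414.9 μs.
R ≥ L / t_tx = 2000 bits / 0.0024149 s = 828 kbps.

828 kbps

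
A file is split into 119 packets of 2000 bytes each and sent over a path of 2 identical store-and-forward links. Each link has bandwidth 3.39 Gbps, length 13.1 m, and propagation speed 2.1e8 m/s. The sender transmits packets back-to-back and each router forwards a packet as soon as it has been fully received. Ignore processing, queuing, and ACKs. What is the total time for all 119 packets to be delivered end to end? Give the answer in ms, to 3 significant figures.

0.566 ms

Per-hop transmission t_tx = L/R = 16000/3390000000 = 0.00471976 ms.
Per-hop propagation t_prop = 13.1/210000000 = 6.2381e-05 ms.
Pipeline fill: first packet needs 2·t_tx to clear all hops; remaining 118 packets each add one t_tx.
Total = (2+119-1)·t_tx + 2·t_prop = 120·0.00471976 + 2·6.2381e-05 = 0.566 ms.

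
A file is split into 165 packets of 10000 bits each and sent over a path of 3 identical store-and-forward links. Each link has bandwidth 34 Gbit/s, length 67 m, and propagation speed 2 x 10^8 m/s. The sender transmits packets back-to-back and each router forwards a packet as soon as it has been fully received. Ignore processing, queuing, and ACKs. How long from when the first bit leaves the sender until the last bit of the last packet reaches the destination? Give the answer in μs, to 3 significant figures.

Per-hop transmission t_tx = L/R = 10000/34000000000 = 0.294118 μs.
Per-hop propagation t_prop = 67/200000000 = 0.335 μs.
Pipeline fill: first packet needs 3·t_tx to clear all hops; remaining 164 packets each add one t_tx.
Total = (3+165-1)·t_tx + 3·t_prop = 167·0.294118 + 3·0.335 = 50.1 μs.

50.1 μs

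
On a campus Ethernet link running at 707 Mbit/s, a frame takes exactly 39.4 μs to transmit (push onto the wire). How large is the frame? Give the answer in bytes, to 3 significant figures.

L = R × t_tx = 707000000 b/s × 3.94e-05 s = 27855.8 bits.
In bytes: 27855.8 / 8 = 3480 bytes.

3480 bytes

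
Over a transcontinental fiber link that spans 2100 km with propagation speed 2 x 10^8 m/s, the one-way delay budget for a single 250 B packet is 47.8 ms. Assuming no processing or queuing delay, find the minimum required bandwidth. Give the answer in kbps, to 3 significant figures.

53.6 kbps

L = 2000 bits.
Propagation delay = 2100000 / 200000000 = 10.5 ms.
Transmission budget = 47.8 − 10.5 = 37.3 ms.
R ≥ L / t_tx = 2000 bits / 0.0373 s = 53.6 kbps.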